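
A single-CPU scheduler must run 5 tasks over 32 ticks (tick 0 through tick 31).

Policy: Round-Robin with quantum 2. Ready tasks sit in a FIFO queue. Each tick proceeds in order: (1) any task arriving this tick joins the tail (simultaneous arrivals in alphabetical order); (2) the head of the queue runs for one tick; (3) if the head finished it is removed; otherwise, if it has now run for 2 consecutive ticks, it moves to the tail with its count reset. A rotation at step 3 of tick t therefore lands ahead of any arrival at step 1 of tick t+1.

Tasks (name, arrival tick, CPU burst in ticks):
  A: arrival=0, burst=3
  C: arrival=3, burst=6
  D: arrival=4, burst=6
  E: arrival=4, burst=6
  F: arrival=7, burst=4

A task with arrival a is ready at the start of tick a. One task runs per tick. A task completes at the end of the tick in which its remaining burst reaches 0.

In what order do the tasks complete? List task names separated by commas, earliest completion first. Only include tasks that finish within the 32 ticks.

completion order = A, C, D, F, E

t=0: queue=[A] q_used=0 → run A
t=1: queue=[A] q_used=1 → run A
t=2: queue=[A] q_used=0 → run A
t=3: queue=[C] q_used=0 → run C
t=4: queue=[C,D,E] q_used=1 → run C
t=5: queue=[D,E,C] q_used=0 → run D
t=6: queue=[D,E,C] q_used=1 → run D
t=7: queue=[E,C,D,F] q_used=0 → run E
t=8: queue=[E,C,D,F] q_used=1 → run E
t=9: queue=[C,D,F,E] q_used=0 → run C
t=10: queue=[C,D,F,E] q_used=1 → run C
t=11: queue=[D,F,E,C] q_used=0 → run D
t=12: queue=[D,F,E,C] q_used=1 → run D
t=13: queue=[F,E,C,D] q_used=0 → run F
t=14: queue=[F,E,C,D] q_used=1 → run F
t=15: queue=[E,C,D,F] q_used=0 → run E
t=16: queue=[E,C,D,F] q_used=1 → run E
t=17: queue=[C,D,F,E] q_used=0 → run C
t=18: queue=[C,D,F,E] q_used=1 → run C
t=19: queue=[D,F,E] q_used=0 → run D
t=20: queue=[D,F,E] q_used=1 → run D
t=21: queue=[F,E] q_used=0 → run F
t=22: queue=[F,E] q_used=1 → run F
t=23: queue=[E] q_used=0 → run E
t=24: queue=[E] q_used=1 → run E
t=25: (idle)
t=26: (idle)
t=27: (idle)
t=28: (idle)
t=29: (idle)
t=30: (idle)
t=31: (idle)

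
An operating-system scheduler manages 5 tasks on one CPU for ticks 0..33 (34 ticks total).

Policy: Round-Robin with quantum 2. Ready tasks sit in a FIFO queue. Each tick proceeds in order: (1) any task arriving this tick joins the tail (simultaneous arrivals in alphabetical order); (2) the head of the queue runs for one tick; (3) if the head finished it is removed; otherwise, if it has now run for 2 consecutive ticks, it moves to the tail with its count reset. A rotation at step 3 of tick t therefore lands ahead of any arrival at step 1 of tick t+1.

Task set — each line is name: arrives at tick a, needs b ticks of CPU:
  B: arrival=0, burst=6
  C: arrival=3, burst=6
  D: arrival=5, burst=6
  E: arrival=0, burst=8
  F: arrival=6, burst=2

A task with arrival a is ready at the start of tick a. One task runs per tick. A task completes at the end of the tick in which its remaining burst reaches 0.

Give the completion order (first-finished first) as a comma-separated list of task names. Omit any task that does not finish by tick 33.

t=0: queue=[B,E] q_used=0 → run B
t=1: queue=[B,E] q_used=1 → run B
t=2: queue=[E,B] q_used=0 → run E
t=3: queue=[E,B,C] q_used=1 → run E
t=4: queue=[B,C,E] q_used=0 → run B
t=5: queue=[B,C,E,D] q_used=1 → run B
t=6: queue=[C,E,D,B,F] q_used=0 → run C
t=7: queue=[C,E,D,B,F] q_used=1 → run C
t=8: queue=[E,D,B,F,C] q_used=0 → run E
t=9: queue=[E,D,B,F,C] q_used=1 → run E
t=10: queue=[D,B,F,C,E] q_used=0 → run D
t=11: queue=[D,B,F,C,E] q_used=1 → run D
t=12: queue=[B,F,C,E,D] q_used=0 → run B
t=13: queue=[B,F,C,E,D] q_used=1 → run B
t=14: queue=[F,C,E,D] q_used=0 → run F
t=15: queue=[F,C,E,D] q_used=1 → run F
t=16: queue=[C,E,D] q_used=0 → run C
t=17: queue=[C,E,D] q_used=1 → run C
t=18: queue=[E,D,C] q_used=0 → run E
t=19: queue=[E,D,C] q_used=1 → run E
t=20: queue=[D,C,E] q_used=0 → run D
t=21: queue=[D,C,E] q_used=1 → run D
t=22: queue=[C,E,D] q_used=0 → run C
t=23: queue=[C,E,D] q_used=1 → run C
t=24: queue=[E,D] q_used=0 → run E
t=25: queue=[E,D] q_used=1 → run E
t=26: queue=[D] q_used=0 → run D
t=27: queue=[D] q_used=1 → run D
t=28: (idle)
t=29: (idle)
t=30: (idle)
t=31: (idle)
t=32: (idle)
t=33: (idle)

completion order = B, F, C, E, D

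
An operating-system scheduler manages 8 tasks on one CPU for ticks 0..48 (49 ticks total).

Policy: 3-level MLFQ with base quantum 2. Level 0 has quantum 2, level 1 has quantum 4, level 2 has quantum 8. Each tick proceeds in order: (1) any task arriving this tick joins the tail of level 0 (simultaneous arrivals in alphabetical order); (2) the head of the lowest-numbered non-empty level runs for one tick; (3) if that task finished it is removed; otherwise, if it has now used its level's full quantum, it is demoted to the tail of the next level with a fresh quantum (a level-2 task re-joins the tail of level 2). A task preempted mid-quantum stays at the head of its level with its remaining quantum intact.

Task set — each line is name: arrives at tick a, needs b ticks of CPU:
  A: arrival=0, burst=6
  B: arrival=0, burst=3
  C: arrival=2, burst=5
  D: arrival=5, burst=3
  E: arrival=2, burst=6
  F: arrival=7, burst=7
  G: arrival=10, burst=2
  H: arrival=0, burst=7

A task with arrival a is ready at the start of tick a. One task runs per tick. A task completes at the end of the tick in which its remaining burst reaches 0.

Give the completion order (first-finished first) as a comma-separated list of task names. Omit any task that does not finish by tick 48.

completion order = G, A, B, C, E, D, H, F

t=0: L0/L1/L2 = ABH/-/- → run A
t=1: L0/L1/L2 = ABH/-/- → run A
t=2: L0/L1/L2 = BHCE/A/- → run B
t=3: L0/L1/L2 = BHCE/A/- → run B
t=4: L0/L1/L2 = HCE/AB/- → run H
t=5: L0/L1/L2 = HCED/AB/- → run H
t=6: L0/L1/L2 = CED/ABH/- → run C
t=7: L0/L1/L2 = CEDF/ABH/- → run C
t=8: L0/L1/L2 = EDF/ABHC/- → run E
t=9: L0/L1/L2 = EDF/ABHC/- → run E
t=10: L0/L1/L2 = DFG/ABHCE/- → run D
t=11: L0/L1/L2 = DFG/ABHCE/- → run D
t=12: L0/L1/L2 = FG/ABHCED/- → run F
t=13: L0/L1/L2 = FG/ABHCED/- → run F
t=14: L0/L1/L2 = G/ABHCEDF/- → run G
t=15: L0/L1/L2 = G/ABHCEDF/- → run G
t=16: L0/L1/L2 = -/ABHCEDF/- → run A
t=17: L0/L1/L2 = -/ABHCEDF/- → run A
t=18: L0/L1/L2 = -/ABHCEDF/- → run A
t=19: L0/L1/L2 = -/ABHCEDF/- → run A
t=20: L0/L1/L2 = -/BHCEDF/- → run B
t=21: L0/L1/L2 = -/HCEDF/- → run H
t=22: L0/L1/L2 = -/HCEDF/- → run H
t=23: L0/L1/L2 = -/HCEDF/- → run H
t=24: L0/L1/L2 = -/HCEDF/- → run H
t=25: L0/L1/L2 = -/CEDF/H → run C
t=26: L0/L1/L2 = -/CEDF/H → run C
t=27: L0/L1/L2 = -/CEDF/H → run C
t=28: L0/L1/L2 = -/EDF/H → run E
t=29: L0/L1/L2 = -/EDF/H → run E
t=30: L0/L1/L2 = -/EDF/H → run E
t=31: L0/L1/L2 = -/EDF/H → run E
t=32: L0/L1/L2 = -/DF/H → run D
t=33: L0/L1/L2 = -/F/H → run F
t=34: L0/L1/L2 = -/F/H → run F
t=35: L0/L1/L2 = -/F/H → run F
t=36: L0/L1/L2 = -/F/H → run F
t=37: L0/L1/L2 = -/-/HF → run H
t=38: L0/L1/L2 = -/-/F → run F
t=39: (idle)
t=40: (idle)
t=41: (idle)
t=42: (idle)
t=43: (idle)
t=44: (idle)
t=45: (idle)
t=46: (idle)
t=47: (idle)
t=48: (idle)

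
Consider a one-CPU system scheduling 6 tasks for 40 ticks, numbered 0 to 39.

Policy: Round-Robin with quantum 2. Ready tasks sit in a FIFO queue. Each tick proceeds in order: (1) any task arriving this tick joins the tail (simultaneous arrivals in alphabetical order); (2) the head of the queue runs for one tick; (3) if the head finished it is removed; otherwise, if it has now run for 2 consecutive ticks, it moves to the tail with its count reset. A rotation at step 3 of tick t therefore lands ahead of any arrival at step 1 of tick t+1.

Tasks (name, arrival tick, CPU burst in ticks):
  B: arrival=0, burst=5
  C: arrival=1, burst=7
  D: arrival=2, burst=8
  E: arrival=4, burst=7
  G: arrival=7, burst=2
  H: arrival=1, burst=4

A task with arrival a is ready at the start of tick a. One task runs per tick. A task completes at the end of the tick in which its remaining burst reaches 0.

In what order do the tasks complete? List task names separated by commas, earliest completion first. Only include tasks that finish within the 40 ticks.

t=0: queue=[B] q_used=0 → run B
t=1: queue=[B,C,H] q_used=1 → run B
t=2: queue=[C,H,B,D] q_used=0 → run C
t=3: queue=[C,H,B,D] q_used=1 → run C
t=4: queue=[H,B,D,C,E] q_used=0 → run H
t=5: queue=[H,B,D,C,E] q_used=1 → run H
t=6: queue=[B,D,C,E,H] q_used=0 → run B
t=7: queue=[B,D,C,E,H,G] q_used=1 → run B
t=8: queue=[D,C,E,H,G,B] q_used=0 → run D
t=9: queue=[D,C,E,H,G,B] q_used=1 → run D
t=10: queue=[C,E,H,G,B,D] q_used=0 → run C
t=11: queue=[C,E,H,G,B,D] q_used=1 → run C
t=12: queue=[E,H,G,B,D,C] q_used=0 → run E
t=13: queue=[E,H,G,B,D,C] q_used=1 → run E
t=14: queue=[H,G,B,D,C,E] q_used=0 → run H
t=15: queue=[H,G,B,D,C,E] q_used=1 → run H
t=16: queue=[G,B,D,C,E] q_used=0 → run G
t=17: queue=[G,B,D,C,E] q_used=1 → run G
t=18: queue=[B,D,C,E] q_used=0 → run B
t=19: queue=[D,C,E] q_used=0 → run D
t=20: queue=[D,C,E] q_used=1 → run D
t=21: queue=[C,E,D] q_used=0 → run C
t=22: queue=[C,E,D] q_used=1 → run C
t=23: queue=[E,D,C] q_used=0 → run E
t=24: queue=[E,D,C] q_used=1 → run E
t=25: queue=[D,C,E] q_used=0 → run D
t=26: queue=[D,C,E] q_used=1 → run D
t=27: queue=[C,E,D] q_used=0 → run C
t=28: queue=[E,D] q_used=0 → run E
t=29: queue=[E,D] q_used=1 → run E
t=30: queue=[D,E] q_used=0 → run D
t=31: queue=[D,E] q_used=1 → run D
t=32: queue=[E] q_used=0 → run E
t=33: (idle)
t=34: (idle)
t=35: (idle)
t=36: (idle)
t=37: (idle)
t=38: (idle)
t=39: (idle)

completion order = H, G, B, C, D, E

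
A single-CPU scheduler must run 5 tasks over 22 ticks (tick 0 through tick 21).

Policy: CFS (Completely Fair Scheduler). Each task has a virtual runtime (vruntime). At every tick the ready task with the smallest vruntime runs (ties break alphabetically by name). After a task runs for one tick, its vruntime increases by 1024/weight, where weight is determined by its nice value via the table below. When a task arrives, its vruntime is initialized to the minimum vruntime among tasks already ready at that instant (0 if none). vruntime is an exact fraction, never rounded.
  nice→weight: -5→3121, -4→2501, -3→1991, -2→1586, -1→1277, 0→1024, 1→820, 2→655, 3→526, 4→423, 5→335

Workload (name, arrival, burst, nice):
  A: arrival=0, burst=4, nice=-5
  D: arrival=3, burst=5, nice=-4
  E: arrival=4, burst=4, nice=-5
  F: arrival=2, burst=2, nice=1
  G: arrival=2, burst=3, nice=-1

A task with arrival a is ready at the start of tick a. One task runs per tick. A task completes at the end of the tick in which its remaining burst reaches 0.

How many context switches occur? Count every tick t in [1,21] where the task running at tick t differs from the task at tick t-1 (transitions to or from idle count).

t=0: vr[A=0] → run A
t=1: vr[A=1024/3121] → run A
t=2: vr[A=2048/3121 F=2048/3121 G=2048/3121] → run A
t=3: vr[A=3072/3121 D=2048/3121 F=2048/3121 G=2048/3121] → run D
t=4: vr[A=3072/3121 D=8317952/7805621 E=2048/3121 F=2048/3121 G=2048/3121] → run E
t=5: vr[A=3072/3121 D=8317952/7805621 E=3072/3121 F=2048/3121 G=2048/3121] → run F
t=6: vr[A=3072/3121 D=8317952/7805621 E=3072/3121 F=1218816/639805 G=2048/3121] → run G
t=7: vr[A=3072/3121 D=8317952/7805621 E=3072/3121 F=1218816/639805 G=5811200/3985517] → run A
t=8: vr[D=8317952/7805621 E=3072/3121 F=1218816/639805 G=5811200/3985517] → run E
t=9: vr[D=8317952/7805621 E=4096/3121 F=1218816/639805 G=5811200/3985517] → run D
t=10: vr[D=11513856/7805621 E=4096/3121 F=1218816/639805 G=5811200/3985517] → run E
t=11: vr[D=11513856/7805621 E=5120/3121 F=1218816/639805 G=5811200/3985517] → run G
t=12: vr[D=11513856/7805621 E=5120/3121 F=1218816/639805 G=9007104/3985517] → run D
t=13: vr[D=14709760/7805621 E=5120/3121 F=1218816/639805 G=9007104/3985517] → run E
t=14: vr[D=14709760/7805621 F=1218816/639805 G=9007104/3985517] → run D
t=15: vr[D=17905664/7805621 F=1218816/639805 G=9007104/3985517] → run F
t=16: vr[D=17905664/7805621 G=9007104/3985517] → run G
t=17: vr[D=17905664/7805621] → run D
t=18: (idle)
t=19: (idle)
t=20: (idle)
t=21: (idle)

context switches = 16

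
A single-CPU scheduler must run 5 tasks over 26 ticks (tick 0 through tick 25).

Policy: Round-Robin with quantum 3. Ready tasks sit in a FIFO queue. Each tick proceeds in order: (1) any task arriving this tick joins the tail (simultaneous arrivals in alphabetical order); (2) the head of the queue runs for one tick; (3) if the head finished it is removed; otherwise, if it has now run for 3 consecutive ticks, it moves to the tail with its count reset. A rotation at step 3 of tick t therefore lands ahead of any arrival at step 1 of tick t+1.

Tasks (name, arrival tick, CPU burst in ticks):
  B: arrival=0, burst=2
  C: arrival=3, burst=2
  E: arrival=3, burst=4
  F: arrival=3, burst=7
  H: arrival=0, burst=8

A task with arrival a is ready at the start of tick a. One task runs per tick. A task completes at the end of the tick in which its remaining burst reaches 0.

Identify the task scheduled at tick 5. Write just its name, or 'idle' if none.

t=0: queue=[B,H] q_used=0 → run B
t=1: queue=[B,H] q_used=1 → run B
t=2: queue=[H] q_used=0 → run H
t=3: queue=[H,C,E,F] q_used=1 → run H
t=4: queue=[H,C,E,F] q_used=2 → run H
t=5: queue=[C,E,F,H] q_used=0 → run C
t=6: queue=[C,E,F,H] q_used=1 → run C
t=7: queue=[E,F,H] q_used=0 → run E
t=8: queue=[E,F,H] q_used=1 → run E
t=9: queue=[E,F,H] q_used=2 → run E
t=10: queue=[F,H,E] q_used=0 → run F
t=11: queue=[F,H,E] q_used=1 → run F
t=12: queue=[F,H,E] q_used=2 → run F
t=13: queue=[H,E,F] q_used=0 → run H
t=14: queue=[H,E,F] q_used=1 → run H
t=15: queue=[H,E,F] q_used=2 → run H
t=16: queue=[E,F,H] q_used=0 → run E
t=17: queue=[F,H] q_used=0 → run F
t=18: queue=[F,H] q_used=1 → run F
t=19: queue=[F,H] q_used=2 → run F
t=20: queue=[H,F] q_used=0 → run H
t=21: queue=[H,F] q_used=1 → run H
t=22: queue=[F] q_used=0 → run F
t=23: (idle)
t=24: (idle)
t=25: (idle)

running at tick 5 = C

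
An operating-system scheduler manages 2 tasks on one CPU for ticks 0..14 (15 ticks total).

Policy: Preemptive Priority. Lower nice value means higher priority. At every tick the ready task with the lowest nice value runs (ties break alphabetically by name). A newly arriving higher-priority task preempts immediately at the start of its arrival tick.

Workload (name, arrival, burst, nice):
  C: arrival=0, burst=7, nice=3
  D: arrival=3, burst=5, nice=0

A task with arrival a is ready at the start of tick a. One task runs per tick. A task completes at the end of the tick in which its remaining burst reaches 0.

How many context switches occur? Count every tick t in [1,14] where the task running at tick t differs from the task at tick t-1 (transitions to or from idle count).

context switches = 3

t=0: ready={C} → run C
t=1: ready={C} → run C
t=2: ready={C} → run C
t=3: ready={C,D} → run D
t=4: ready={C,D} → run D
t=5: ready={C,D} → run D
t=6: ready={C,D} → run D
t=7: ready={C,D} → run D
t=8: ready={C} → run C
t=9: ready={C} → run C
t=10: ready={C} → run C
t=11: ready={C} → run C
t=12: (idle)
t=13: (idle)
t=14: (idle)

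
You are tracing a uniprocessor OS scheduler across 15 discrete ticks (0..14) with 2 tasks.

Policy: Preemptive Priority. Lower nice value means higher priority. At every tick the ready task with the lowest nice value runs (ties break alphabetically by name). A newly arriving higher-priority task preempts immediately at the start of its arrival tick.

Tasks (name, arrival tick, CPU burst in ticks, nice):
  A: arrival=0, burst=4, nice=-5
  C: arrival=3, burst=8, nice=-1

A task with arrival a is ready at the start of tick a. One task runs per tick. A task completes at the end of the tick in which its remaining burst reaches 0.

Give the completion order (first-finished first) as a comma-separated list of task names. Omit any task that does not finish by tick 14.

t=0: ready={A} → run A
t=1: ready={A} → run A
t=2: ready={A} → run A
t=3: ready={A,C} → run A
t=4: ready={C} → run C
t=5: ready={C} → run C
t=6: ready={C} → run C
t=7: ready={C} → run C
t=8: ready={C} → run C
t=9: ready={C} → run C
t=10: ready={C} → run C
t=11: ready={C} → run C
t=12: (idle)
t=13: (idle)
t=14: (idle)

completion order = A, C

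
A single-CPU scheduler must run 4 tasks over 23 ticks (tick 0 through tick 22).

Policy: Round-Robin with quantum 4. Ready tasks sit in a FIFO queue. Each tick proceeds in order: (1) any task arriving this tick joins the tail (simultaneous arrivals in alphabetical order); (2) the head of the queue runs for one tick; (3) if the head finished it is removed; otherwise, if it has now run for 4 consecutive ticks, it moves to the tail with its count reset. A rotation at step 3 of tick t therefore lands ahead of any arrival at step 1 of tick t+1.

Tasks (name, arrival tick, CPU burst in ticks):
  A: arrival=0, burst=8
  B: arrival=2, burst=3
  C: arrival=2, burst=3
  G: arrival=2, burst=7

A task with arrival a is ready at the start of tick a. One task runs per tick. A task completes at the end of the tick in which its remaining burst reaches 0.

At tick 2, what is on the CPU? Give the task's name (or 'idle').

running at tick 2 = A

t=0: queue=[A] q_used=0 → run A
t=1: queue=[A] q_used=1 → run A
t=2: queue=[A,B,C,G] q_used=2 → run A
t=3: queue=[A,B,C,G] q_used=3 → run A
t=4: queue=[B,C,G,A] q_used=0 → run B
t=5: queue=[B,C,G,A] q_used=1 → run B
t=6: queue=[B,C,G,A] q_used=2 → run B
t=7: queue=[C,G,A] q_used=0 → run C
t=8: queue=[C,G,A] q_used=1 → run C
t=9: queue=[C,G,A] q_used=2 → run C
t=10: queue=[G,A] q_used=0 → run G
t=11: queue=[G,A] q_used=1 → run G
t=12: queue=[G,A] q_used=2 → run G
t=13: queue=[G,A] q_used=3 → run G
t=14: queue=[A,G] q_used=0 → run A
t=15: queue=[A,G] q_used=1 → run A
t=16: queue=[A,G] q_used=2 → run A
t=17: queue=[A,G] q_used=3 → run A
t=18: queue=[G] q_used=0 → run G
t=19: queue=[G] q_used=1 → run G
t=20: queue=[G] q_used=2 → run G
t=21: (idle)
t=22: (idle)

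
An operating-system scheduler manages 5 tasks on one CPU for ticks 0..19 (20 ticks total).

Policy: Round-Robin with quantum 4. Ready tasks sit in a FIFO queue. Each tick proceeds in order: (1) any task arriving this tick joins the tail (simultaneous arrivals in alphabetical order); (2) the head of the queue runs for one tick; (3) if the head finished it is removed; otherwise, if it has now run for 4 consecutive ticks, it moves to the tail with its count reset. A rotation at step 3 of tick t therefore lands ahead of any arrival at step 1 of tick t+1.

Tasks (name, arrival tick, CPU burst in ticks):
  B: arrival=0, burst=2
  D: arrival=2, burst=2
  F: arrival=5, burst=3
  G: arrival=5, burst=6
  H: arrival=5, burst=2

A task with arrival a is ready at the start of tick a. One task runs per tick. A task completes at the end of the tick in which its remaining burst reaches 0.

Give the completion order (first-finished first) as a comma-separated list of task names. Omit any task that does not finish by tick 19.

t=0: queue=[B] q_used=0 → run B
t=1: queue=[B] q_used=1 → run B
t=2: queue=[D] q_used=0 → run D
t=3: queue=[D] q_used=1 → run D
t=4: (idle)
t=5: queue=[F,G,H] q_used=0 → run F
t=6: queue=[F,G,H] q_used=1 → run F
t=7: queue=[F,G,H] q_used=2 → run F
t=8: queue=[G,H] q_used=0 → run G
t=9: queue=[G,H] q_used=1 → run G
t=10: queue=[G,H] q_used=2 → run G
t=11: queue=[G,H] q_used=3 → run G
t=12: queue=[H,G] q_used=0 → run H
t=13: queue=[H,G] q_used=1 → run H
t=14: queue=[G] q_used=0 → run G
t=15: queue=[G] q_used=1 → run G
t=16: (idle)
t=17: (idle)
t=18: (idle)
t=19: (idle)

completion order = B, D, F, H, G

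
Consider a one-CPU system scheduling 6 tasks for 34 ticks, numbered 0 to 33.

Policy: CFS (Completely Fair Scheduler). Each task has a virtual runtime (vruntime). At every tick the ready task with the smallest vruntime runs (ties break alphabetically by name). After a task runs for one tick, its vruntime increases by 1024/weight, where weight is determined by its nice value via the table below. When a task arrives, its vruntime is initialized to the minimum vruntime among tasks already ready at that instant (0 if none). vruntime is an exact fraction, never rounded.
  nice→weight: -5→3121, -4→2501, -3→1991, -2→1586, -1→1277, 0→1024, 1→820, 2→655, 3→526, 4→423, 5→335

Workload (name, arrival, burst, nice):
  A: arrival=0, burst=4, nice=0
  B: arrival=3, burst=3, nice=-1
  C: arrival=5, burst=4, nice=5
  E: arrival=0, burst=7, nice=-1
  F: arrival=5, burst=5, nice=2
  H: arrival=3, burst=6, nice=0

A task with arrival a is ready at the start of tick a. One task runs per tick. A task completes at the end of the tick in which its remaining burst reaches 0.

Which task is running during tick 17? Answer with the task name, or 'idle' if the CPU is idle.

running at tick 17 = E

t=0: vr[A=0 E=0] → run A
t=1: vr[A=1 E=0] → run E
t=2: vr[A=1 E=1024/1277] → run E
t=3: vr[A=1 B=1 E=2048/1277 H=1] → run A
t=4: vr[A=2 B=1 E=2048/1277 H=1] → run B
t=5: vr[A=2 B=2301/1277 C=1 E=2048/1277 F=1 H=1] → run C
t=6: vr[A=2 B=2301/1277 C=1359/335 E=2048/1277 F=1 H=1] → run F
t=7: vr[A=2 B=2301/1277 C=1359/335 E=2048/1277 F=1679/655 H=1] → run H
t=8: vr[A=2 B=2301/1277 C=1359/335 E=2048/1277 F=1679/655 H=2] → run E
t=9: vr[A=2 B=2301/1277 C=1359/335 E=3072/1277 F=1679/655 H=2] → run B
t=10: vr[A=2 B=3325/1277 C=1359/335 E=3072/1277 F=1679/655 H=2] → run A
t=11: vr[A=3 B=3325/1277 C=1359/335 E=3072/1277 F=1679/655 H=2] → run H
t=12: vr[A=3 B=3325/1277 C=1359/335 E=3072/1277 F=1679/655 H=3] → run E
t=13: vr[A=3 B=3325/1277 C=1359/335 E=4096/1277 F=1679/655 H=3] → run F
t=14: vr[A=3 B=3325/1277 C=1359/335 E=4096/1277 F=2703/655 H=3] → run B
t=15: vr[A=3 C=1359/335 E=4096/1277 F=2703/655 H=3] → run A
t=16: vr[C=1359/335 E=4096/1277 F=2703/655 H=3] → run H
t=17: vr[C=1359/335 E=4096/1277 F=2703/655 H=4] → run E
t=18: vr[C=1359/335 E=5120/1277 F=2703/655 H=4] → run H
t=19: vr[C=1359/335 E=5120/1277 F=2703/655 H=5] → run E
t=20: vr[C=1359/335 E=6144/1277 F=2703/655 H=5] → run C
t=21: vr[C=2383/335 E=6144/1277 F=2703/655 H=5] → run F
t=22: vr[C=2383/335 E=6144/1277 F=3727/655 H=5] → run E
t=23: vr[C=2383/335 F=3727/655 H=5] → run H
t=24: vr[C=2383/335 F=3727/655 H=6] → run F
t=25: vr[C=2383/335 F=4751/655 H=6] → run H
t=26: vr[C=2383/335 F=4751/655] → run C
t=27: vr[C=3407/335 F=4751/655] → run F
t=28: vr[C=3407/335] → run C
t=29: (idle)
t=30: (idle)
t=31: (idle)
t=32: (idle)
t=33: (idle)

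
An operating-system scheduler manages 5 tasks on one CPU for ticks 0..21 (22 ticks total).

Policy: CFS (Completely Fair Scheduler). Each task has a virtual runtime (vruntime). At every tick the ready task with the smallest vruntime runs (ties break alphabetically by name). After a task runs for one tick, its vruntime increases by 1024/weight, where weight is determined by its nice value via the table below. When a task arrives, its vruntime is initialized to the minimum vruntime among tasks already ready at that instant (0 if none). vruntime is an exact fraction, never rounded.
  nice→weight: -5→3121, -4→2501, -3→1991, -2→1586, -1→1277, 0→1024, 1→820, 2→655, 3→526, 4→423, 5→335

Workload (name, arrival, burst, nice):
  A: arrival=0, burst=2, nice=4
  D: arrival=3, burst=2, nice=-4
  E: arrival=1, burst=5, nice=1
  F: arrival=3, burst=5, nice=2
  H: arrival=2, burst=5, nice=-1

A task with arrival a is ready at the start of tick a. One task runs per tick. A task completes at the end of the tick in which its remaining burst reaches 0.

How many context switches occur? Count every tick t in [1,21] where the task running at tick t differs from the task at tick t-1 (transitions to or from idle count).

context switches = 17

t=0: vr[A=0] → run A
t=1: vr[A=1024/423 E=1024/423] → run A
t=2: vr[E=1024/423 H=1024/423] → run E
t=3: vr[D=1024/423 E=318208/86715 F=1024/423 H=1024/423] → run D
t=4: vr[D=2994176/1057923 E=318208/86715 F=1024/423 H=1024/423] → run F
t=5: vr[D=2994176/1057923 E=318208/86715 F=1103872/277065 H=1024/423] → run H
t=6: vr[D=2994176/1057923 E=318208/86715 F=1103872/277065 H=1740800/540171] → run D
t=7: vr[E=318208/86715 F=1103872/277065 H=1740800/540171] → run H
t=8: vr[E=318208/86715 F=1103872/277065 H=2173952/540171] → run E
t=9: vr[E=426496/86715 F=1103872/277065 H=2173952/540171] → run F
t=10: vr[E=426496/86715 F=1537024/277065 H=2173952/540171] → run H
t=11: vr[E=426496/86715 F=1537024/277065 H=2607104/540171] → run H
t=12: vr[E=426496/86715 F=1537024/277065 H=3040256/540171] → run E
t=13: vr[E=534784/86715 F=1537024/277065 H=3040256/540171] → run F
t=14: vr[E=534784/86715 F=1970176/277065 H=3040256/540171] → run H
t=15: vr[E=534784/86715 F=1970176/277065] → run E
t=16: vr[E=643072/86715 F=1970176/277065] → run F
t=17: vr[E=643072/86715 F=2403328/277065] → run E
t=18: vr[F=2403328/277065] → run F
t=19: (idle)
t=20: (idle)
t=21: (idle)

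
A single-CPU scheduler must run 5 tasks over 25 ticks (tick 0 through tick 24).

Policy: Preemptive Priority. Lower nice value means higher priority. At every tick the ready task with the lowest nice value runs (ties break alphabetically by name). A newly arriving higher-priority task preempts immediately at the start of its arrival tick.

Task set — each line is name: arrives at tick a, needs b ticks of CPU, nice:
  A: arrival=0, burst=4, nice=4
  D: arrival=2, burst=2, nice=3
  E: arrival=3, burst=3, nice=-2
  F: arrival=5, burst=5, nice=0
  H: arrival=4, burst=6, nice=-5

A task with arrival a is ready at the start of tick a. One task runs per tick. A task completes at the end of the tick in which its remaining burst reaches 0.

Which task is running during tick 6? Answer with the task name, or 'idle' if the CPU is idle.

t=0: ready={A} → run A
t=1: ready={A} → run A
t=2: ready={A,D} → run D
t=3: ready={A,D,E} → run E
t=4: ready={A,D,E,H} → run H
t=5: ready={A,D,E,F,H} → run H
t=6: ready={A,D,E,F,H} → run H
t=7: ready={A,D,E,F,H} → run H
t=8: ready={A,D,E,F,H} → run H
t=9: ready={A,D,E,F,H} → run H
t=10: ready={A,D,E,F} → run E
t=11: ready={A,D,E,F} → run E
t=12: ready={A,D,F} → run F
t=13: ready={A,D,F} → run F
t=14: ready={A,D,F} → run F
t=15: ready={A,D,F} → run F
t=16: ready={A,D,F} → run F
t=17: ready={A,D} → run D
t=18: ready={A} → run A
t=19: ready={A} → run A
t=20: (idle)
t=21: (idle)
t=22: (idle)
t=23: (idle)
t=24: (idle)

running at tick 6 = H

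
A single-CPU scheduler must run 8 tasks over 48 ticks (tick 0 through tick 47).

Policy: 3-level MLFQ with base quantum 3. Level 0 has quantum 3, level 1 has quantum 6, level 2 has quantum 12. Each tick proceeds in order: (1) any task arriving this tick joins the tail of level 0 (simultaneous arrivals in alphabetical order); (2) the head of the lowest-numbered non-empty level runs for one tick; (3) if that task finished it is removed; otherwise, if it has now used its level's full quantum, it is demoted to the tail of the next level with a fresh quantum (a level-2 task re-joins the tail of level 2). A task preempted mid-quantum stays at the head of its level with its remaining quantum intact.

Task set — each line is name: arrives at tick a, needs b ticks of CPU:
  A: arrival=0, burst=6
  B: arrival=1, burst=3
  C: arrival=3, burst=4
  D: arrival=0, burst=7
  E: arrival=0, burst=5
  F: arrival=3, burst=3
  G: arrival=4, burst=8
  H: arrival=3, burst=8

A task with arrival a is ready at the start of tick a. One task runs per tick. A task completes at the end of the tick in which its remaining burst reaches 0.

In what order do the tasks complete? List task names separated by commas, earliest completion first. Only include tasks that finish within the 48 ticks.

completion order = B, F, A, D, E, C, H, G

t=0: L0/L1/L2 = ADE/-/- → run A
t=1: L0/L1/L2 = ADEB/-/- → run A
t=2: L0/L1/L2 = ADEB/-/- → run A
t=3: L0/L1/L2 = DEBCFH/A/- → run D
t=4: L0/L1/L2 = DEBCFHG/A/- → run D
t=5: L0/L1/L2 = DEBCFHG/A/- → run D
t=6: L0/L1/L2 = EBCFHG/AD/- → run E
t=7: L0/L1/L2 = EBCFHG/AD/- → run E
t=8: L0/L1/L2 = EBCFHG/AD/- → run E
t=9: L0/L1/L2 = BCFHG/ADE/- → run B
t=10: L0/L1/L2 = BCFHG/ADE/- → run B
t=11: L0/L1/L2 = BCFHG/ADE/- → run B
t=12: L0/L1/L2 = CFHG/ADE/- → run C
t=13: L0/L1/L2 = CFHG/ADE/- → run C
t=14: L0/L1/L2 = CFHG/ADE/- → run C
t=15: L0/L1/L2 = FHG/ADEC/- → run F
t=16: L0/L1/L2 = FHG/ADEC/- → run F
t=17: L0/L1/L2 = FHG/ADEC/- → run F
t=18: L0/L1/L2 = HG/ADEC/- → run H
t=19: L0/L1/L2 = HG/ADEC/- → run H
t=20: L0/L1/L2 = HG/ADEC/- → run H
t=21: L0/L1/L2 = G/ADECH/- → run G
t=22: L0/L1/L2 = G/ADECH/- → run G
t=23: L0/L1/L2 = G/ADECH/- → run G
t=24: L0/L1/L2 = -/ADECHG/- → run A
t=25: L0/L1/L2 = -/ADECHG/- → run A
t=26: L0/L1/L2 = -/ADECHG/- → run A
t=27: L0/L1/L2 = -/DECHG/- → run D
t=28: L0/L1/L2 = -/DECHG/- → run D
t=29: L0/L1/L2 = -/DECHG/- → run D
t=30: L0/L1/L2 = -/DECHG/- → run D
t=31: L0/L1/L2 = -/ECHG/- → run E
t=32: L0/L1/L2 = -/ECHG/- → run E
t=33: L0/L1/L2 = -/CHG/- → run C
t=34: L0/L1/L2 = -/HG/- → run H
t=35: L0/L1/L2 = -/HG/- → run H
t=36: L0/L1/L2 = -/HG/- → run H
t=37: L0/L1/L2 = -/HG/- → run H
t=38: L0/L1/L2 = -/HG/- → run H
t=39: L0/L1/L2 = -/G/- → run G
t=40: L0/L1/L2 = -/G/- → run G
t=41: L0/L1/L2 = -/G/- → run G
t=42: L0/L1/L2 = -/G/- → run G
t=43: L0/L1/L2 = -/G/- → run G
t=44: (idle)
t=45: (idle)
t=46: (idle)
t=47: (idle)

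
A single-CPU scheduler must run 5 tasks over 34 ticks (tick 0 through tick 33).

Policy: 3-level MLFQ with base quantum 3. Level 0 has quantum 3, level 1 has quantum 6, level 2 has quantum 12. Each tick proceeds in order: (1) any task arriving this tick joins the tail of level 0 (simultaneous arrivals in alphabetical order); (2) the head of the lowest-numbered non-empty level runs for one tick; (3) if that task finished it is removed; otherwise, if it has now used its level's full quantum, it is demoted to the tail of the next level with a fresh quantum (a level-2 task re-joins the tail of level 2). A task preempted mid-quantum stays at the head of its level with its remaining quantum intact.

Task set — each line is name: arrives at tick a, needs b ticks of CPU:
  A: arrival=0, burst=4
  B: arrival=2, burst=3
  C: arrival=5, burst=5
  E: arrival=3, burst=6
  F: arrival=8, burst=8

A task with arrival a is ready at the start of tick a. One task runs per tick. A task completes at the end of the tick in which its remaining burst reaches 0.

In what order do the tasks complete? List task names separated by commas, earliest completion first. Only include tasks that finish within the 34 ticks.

completion order = B, A, E, C, F

t=0: L0/L1/L2 = A/-/- → run A
t=1: L0/L1/L2 = A/-/- → run A
t=2: L0/L1/L2 = AB/-/- → run A
t=3: L0/L1/L2 = BE/A/- → run B
t=4: L0/L1/L2 = BE/A/- → run B
t=5: L0/L1/L2 = BEC/A/- → run B
t=6: L0/L1/L2 = EC/A/- → run E
t=7: L0/L1/L2 = EC/A/- → run E
t=8: L0/L1/L2 = ECF/A/- → run E
t=9: L0/L1/L2 = CF/AE/- → run C
t=10: L0/L1/L2 = CF/AE/- → run C
t=11: L0/L1/L2 = CF/AE/- → run C
t=12: L0/L1/L2 = F/AEC/- → run F
t=13: L0/L1/L2 = F/AEC/- → run F
t=14: L0/L1/L2 = F/AEC/- → run F
t=15: L0/L1/L2 = -/AECF/- → run A
t=16: L0/L1/L2 = -/ECF/- → run E
t=17: L0/L1/L2 = -/ECF/- → run E
t=18: L0/L1/L2 = -/ECF/- → run E
t=19: L0/L1/L2 = -/CF/- → run C
t=20: L0/L1/L2 = -/CF/- → run C
t=21: L0/L1/L2 = -/F/- → run F
t=22: L0/L1/L2 = -/F/- → run F
t=23: L0/L1/L2 = -/F/- → run F
t=24: L0/L1/L2 = -/F/- → run F
t=25: L0/L1/L2 = -/F/- → run F
t=26: (idle)
t=27: (idle)
t=28: (idle)
t=29: (idle)
t=30: (idle)
t=31: (idle)
t=32: (idle)
t=33: (idle)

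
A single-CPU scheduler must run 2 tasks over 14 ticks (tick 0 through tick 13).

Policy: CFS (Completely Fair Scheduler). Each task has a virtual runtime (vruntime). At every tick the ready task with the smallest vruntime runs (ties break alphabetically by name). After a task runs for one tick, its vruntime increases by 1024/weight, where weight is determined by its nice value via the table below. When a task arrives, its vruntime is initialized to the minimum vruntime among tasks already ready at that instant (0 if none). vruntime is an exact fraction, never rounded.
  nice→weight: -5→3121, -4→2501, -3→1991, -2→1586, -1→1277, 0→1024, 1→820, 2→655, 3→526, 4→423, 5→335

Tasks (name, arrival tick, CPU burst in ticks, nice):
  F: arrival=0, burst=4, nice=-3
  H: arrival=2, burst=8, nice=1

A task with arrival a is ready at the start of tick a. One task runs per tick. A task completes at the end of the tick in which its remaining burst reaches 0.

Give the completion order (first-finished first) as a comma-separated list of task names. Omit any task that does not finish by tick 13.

completion order = F, H

t=0: vr[F=0] → run F
t=1: vr[F=1024/1991] → run F
t=2: vr[F=2048/1991 H=2048/1991] → run F
t=3: vr[F=3072/1991 H=2048/1991] → run H
t=4: vr[F=3072/1991 H=929536/408155] → run F
t=5: vr[H=929536/408155] → run H
t=6: vr[H=1439232/408155] → run H
t=7: vr[H=1948928/408155] → run H
t=8: vr[H=2458624/408155] → run H
t=9: vr[H=593664/81631] → run H
t=10: vr[H=3478016/408155] → run H
t=11: vr[H=3987712/408155] → run H
t=12: (idle)
t=13: (idle)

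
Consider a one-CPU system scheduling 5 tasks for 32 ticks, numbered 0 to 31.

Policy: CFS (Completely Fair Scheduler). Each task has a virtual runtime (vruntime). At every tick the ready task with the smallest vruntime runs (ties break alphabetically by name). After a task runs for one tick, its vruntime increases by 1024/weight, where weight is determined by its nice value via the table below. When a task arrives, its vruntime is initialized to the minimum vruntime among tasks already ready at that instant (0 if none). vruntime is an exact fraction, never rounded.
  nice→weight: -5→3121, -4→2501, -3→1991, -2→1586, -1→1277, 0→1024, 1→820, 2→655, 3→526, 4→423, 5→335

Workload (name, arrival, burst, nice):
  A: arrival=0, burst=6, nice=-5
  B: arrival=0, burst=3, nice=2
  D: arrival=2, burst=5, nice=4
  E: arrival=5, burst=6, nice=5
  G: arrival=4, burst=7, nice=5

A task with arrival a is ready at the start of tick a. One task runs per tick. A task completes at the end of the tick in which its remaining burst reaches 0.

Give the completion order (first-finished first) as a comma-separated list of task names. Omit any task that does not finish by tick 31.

t=0: vr[A=0 B=0] → run A
t=1: vr[A=1024/3121 B=0] → run B
t=2: vr[A=1024/3121 B=1024/655 D=1024/3121] → run A
t=3: vr[A=2048/3121 B=1024/655 D=1024/3121] → run D
t=4: vr[A=2048/3121 B=1024/655 D=3629056/1320183 G=2048/3121] → run A
t=5: vr[A=3072/3121 B=1024/655 D=3629056/1320183 E=2048/3121 G=2048/3121] → run E
t=6: vr[A=3072/3121 B=1024/655 D=3629056/1320183 E=3881984/1045535 G=2048/3121] → run G
t=7: vr[A=3072/3121 B=1024/655 D=3629056/1320183 E=3881984/1045535 G=3881984/1045535] → run A
t=8: vr[A=4096/3121 B=1024/655 D=3629056/1320183 E=3881984/1045535 G=3881984/1045535] → run A
t=9: vr[A=5120/3121 B=1024/655 D=3629056/1320183 E=3881984/1045535 G=3881984/1045535] → run B
t=10: vr[A=5120/3121 B=2048/655 D=3629056/1320183 E=3881984/1045535 G=3881984/1045535] → run A
t=11: vr[B=2048/655 D=3629056/1320183 E=3881984/1045535 G=3881984/1045535] → run D
t=12: vr[B=2048/655 D=6824960/1320183 E=3881984/1045535 G=3881984/1045535] → run B
t=13: vr[D=6824960/1320183 E=3881984/1045535 G=3881984/1045535] → run E
t=14: vr[D=6824960/1320183 E=7077888/1045535 G=3881984/1045535] → run G
t=15: vr[D=6824960/1320183 E=7077888/1045535 G=7077888/1045535] → run D
t=16: vr[D=3340288/440061 E=7077888/1045535 G=7077888/1045535] → run E
t=17: vr[D=3340288/440061 E=10273792/1045535 G=7077888/1045535] → run G
t=18: vr[D=3340288/440061 E=10273792/1045535 G=10273792/1045535] → run D
t=19: vr[D=13216768/1320183 E=10273792/1045535 G=10273792/1045535] → run E
t=20: vr[D=13216768/1320183 E=13469696/1045535 G=10273792/1045535] → run G
t=21: vr[D=13216768/1320183 E=13469696/1045535 G=13469696/1045535] → run D
t=22: vr[E=13469696/1045535 G=13469696/1045535] → run E
t=23: vr[E=3333120/209107 G=13469696/1045535] → run G
t=24: vr[E=3333120/209107 G=3333120/209107] → run E
t=25: vr[G=3333120/209107] → run G
t=26: vr[G=19861504/1045535] → run G
t=27: (idle)
t=28: (idle)
t=29: (idle)
t=30: (idle)
t=31: (idle)

completion order = A, B, D, E, G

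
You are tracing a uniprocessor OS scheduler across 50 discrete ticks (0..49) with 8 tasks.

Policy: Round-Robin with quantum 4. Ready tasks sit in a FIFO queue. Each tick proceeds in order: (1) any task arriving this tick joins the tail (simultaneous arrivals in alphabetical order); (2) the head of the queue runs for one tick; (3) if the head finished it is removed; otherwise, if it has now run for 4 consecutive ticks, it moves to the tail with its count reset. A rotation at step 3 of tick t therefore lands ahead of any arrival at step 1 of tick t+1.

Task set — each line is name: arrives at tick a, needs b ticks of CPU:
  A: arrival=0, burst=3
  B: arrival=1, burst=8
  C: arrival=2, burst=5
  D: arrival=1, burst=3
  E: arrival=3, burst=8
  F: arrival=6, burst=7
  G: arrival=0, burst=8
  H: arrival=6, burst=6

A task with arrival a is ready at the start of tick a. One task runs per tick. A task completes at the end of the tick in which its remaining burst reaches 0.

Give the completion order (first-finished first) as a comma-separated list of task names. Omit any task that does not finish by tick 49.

t=0: queue=[A,G] q_used=0 → run A
t=1: queue=[A,G,B,D] q_used=1 → run A
t=2: queue=[A,G,B,D,C] q_used=2 → run A
t=3: queue=[G,B,D,C,E] q_used=0 → run G
t=4: queue=[G,B,D,C,E] q_used=1 → run G
t=5: queue=[G,B,D,C,E] q_used=2 → run G
t=6: queue=[G,B,D,C,E,F,H] q_used=3 → run G
t=7: queue=[B,D,C,E,F,H,G] q_used=0 → run B
t=8: queue=[B,D,C,E,F,H,G] q_used=1 → run B
t=9: queue=[B,D,C,E,F,H,G] q_used=2 → run B
t=10: queue=[B,D,C,E,F,H,G] q_used=3 → run B
t=11: queue=[D,C,E,F,H,G,B] q_used=0 → run D
t=12: queue=[D,C,E,F,H,G,B] q_used=1 → run D
t=13: queue=[D,C,E,F,H,G,B] q_used=2 → run D
t=14: queue=[C,E,F,H,G,B] q_used=0 → run C
t=15: queue=[C,E,F,H,G,B] q_used=1 → run C
t=16: queue=[C,E,F,H,G,B] q_used=2 → run C
t=17: queue=[C,E,F,H,G,B] q_used=3 → run C
t=18: queue=[E,F,H,G,B,C] q_used=0 → run E
t=19: queue=[E,F,H,G,B,C] q_used=1 → run E
t=20: queue=[E,F,H,G,B,C] q_used=2 → run E
t=21: queue=[E,F,H,G,B,C] q_used=3 → run E
t=22: queue=[F,H,G,B,C,E] q_used=0 → run F
t=23: queue=[F,H,G,B,C,E] q_used=1 → run F
t=24: queue=[F,H,G,B,C,E] q_used=2 → run F
t=25: queue=[F,H,G,B,C,E] q_used=3 → run F
t=26: queue=[H,G,B,C,E,F] q_used=0 → run H
t=27: queue=[H,G,B,C,E,F] q_used=1 → run H
t=28: queue=[H,G,B,C,E,F] q_used=2 → run H
t=29: queue=[H,G,B,C,E,F] q_used=3 → run H
t=30: queue=[G,B,C,E,F,H] q_used=0 → run G
t=31: queue=[G,B,C,E,F,H] q_used=1 → run G
t=32: queue=[G,B,C,E,F,H] q_used=2 → run G
t=33: queue=[G,B,C,E,F,H] q_used=3 → run G
t=34: queue=[B,C,E,F,H] q_used=0 → run B
t=35: queue=[B,C,E,F,H] q_used=1 → run B
t=36: queue=[B,C,E,F,H] q_used=2 → run B
t=37: queue=[B,C,E,F,H] q_used=3 → run B
t=38: queue=[C,E,F,H] q_used=0 → run C
t=39: queue=[E,F,H] q_used=0 → run E
t=40: queue=[E,F,H] q_used=1 → run E
t=41: queue=[E,F,H] q_used=2 → run E
t=42: queue=[E,F,H] q_used=3 → run E
t=43: queue=[F,H] q_used=0 → run F
t=44: queue=[F,H] q_used=1 → run F
t=45: queue=[F,H] q_used=2 → run F
t=46: queue=[H] q_used=0 → run H
t=47: queue=[H] q_used=1 → run H
t=48: (idle)
t=49: (idle)

completion order = A, D, G, B, C, E, F, H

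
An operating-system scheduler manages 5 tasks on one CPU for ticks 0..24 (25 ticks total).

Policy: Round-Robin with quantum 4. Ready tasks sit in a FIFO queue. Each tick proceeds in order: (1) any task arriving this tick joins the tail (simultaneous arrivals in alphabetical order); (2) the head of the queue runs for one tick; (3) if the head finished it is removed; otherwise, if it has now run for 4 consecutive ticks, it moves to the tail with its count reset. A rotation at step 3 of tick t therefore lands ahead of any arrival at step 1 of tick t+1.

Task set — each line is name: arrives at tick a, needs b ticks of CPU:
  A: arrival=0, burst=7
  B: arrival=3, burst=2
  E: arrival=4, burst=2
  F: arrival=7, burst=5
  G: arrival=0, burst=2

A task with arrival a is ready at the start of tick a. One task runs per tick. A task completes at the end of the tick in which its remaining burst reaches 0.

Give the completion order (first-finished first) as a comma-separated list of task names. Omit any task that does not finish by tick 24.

completion order = G, B, A, E, F

t=0: queue=[A,G] q_used=0 → run A
t=1: queue=[A,G] q_used=1 → run A
t=2: queue=[A,G] q_used=2 → run A
t=3: queue=[A,G,B] q_used=3 → run A
t=4: queue=[G,B,A,E] q_used=0 → run G
t=5: queue=[G,B,A,E] q_used=1 → run G
t=6: queue=[B,A,E] q_used=0 → run B
t=7: queue=[B,A,E,F] q_used=1 → run B
t=8: queue=[A,E,F] q_used=0 → run A
t=9: queue=[A,E,F] q_used=1 → run A
t=10: queue=[A,E,F] q_used=2 → run A
t=11: queue=[E,F] q_used=0 → run E
t=12: queue=[E,F] q_used=1 → run E
t=13: queue=[F] q_used=0 → run F
t=14: queue=[F] q_used=1 → run F
t=15: queue=[F] q_used=2 → run F
t=16: queue=[F] q_used=3 → run F
t=17: queue=[F] q_used=0 → run F
t=18: (idle)
t=19: (idle)
t=20: (idle)
t=21: (idle)
t=22: (idle)
t=23: (idle)
t=24: (idle)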